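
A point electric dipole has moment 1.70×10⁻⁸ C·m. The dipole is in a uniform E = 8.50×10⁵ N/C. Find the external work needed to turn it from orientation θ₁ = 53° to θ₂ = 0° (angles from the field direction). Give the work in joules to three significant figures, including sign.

W_ext = ΔU = U(θ₂) − U(θ₁) = −pE cosθ₂ − (−pE cosθ₁) = pE(cosθ₁ − cosθ₂).
W = (1.70×10⁻⁸)(8.50×10⁵)·(cos53° − cos0°) = (0.01445)·(-0.3982) = -0.005754 J.

W ≈ -0.00575 J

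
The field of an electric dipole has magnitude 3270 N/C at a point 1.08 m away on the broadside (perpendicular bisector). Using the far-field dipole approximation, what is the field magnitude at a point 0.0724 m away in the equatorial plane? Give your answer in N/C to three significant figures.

E ≈ 1.09×10⁷ N/C

Dipole fields scale as 1/r³ in the far field; the geometry is the same at both points.
E₂ = E₁ · (r₁/r₂)³ = 3270 · (1.08/0.0724)³.
(r₁/r₂)³ = (14.92)³ = 3319.
E₂ ≈ 1.085×10⁷ N/C.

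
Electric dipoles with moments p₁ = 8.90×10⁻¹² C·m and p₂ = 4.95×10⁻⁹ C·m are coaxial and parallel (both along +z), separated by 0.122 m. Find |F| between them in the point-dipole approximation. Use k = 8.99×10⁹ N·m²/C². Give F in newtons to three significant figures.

F ≈ 1.07×10⁻⁵ N

On-axis field of dipole 1 at distance r: E = 2kp₁/r³. Force on dipole 2 is F = p₂·dE/dr (gradient along axis).
dE/dr = −6kp₁/r⁴, so |F| = 6kp₁p₂/r⁴ (attractive for aligned moments).
F = 6(8.99×10⁹)(8.90×10⁻¹²)(4.95×10⁻⁹)/(0.122)⁴ = 1.073×10⁻⁵ N.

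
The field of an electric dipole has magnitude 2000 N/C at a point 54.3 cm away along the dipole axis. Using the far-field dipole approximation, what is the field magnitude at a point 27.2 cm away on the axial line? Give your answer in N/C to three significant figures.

E ≈ 1.59×10⁴ N/C

Dipole fields scale as 1/r³ in the far field; the geometry is the same at both points.
E₂ = E₁ · (r₁/r₂)³ = 2000 · (54.3/27.2)³.
(r₁/r₂)³ = (1.996)³ = 7.956.
E₂ ≈ 1.591×10⁴ N/C.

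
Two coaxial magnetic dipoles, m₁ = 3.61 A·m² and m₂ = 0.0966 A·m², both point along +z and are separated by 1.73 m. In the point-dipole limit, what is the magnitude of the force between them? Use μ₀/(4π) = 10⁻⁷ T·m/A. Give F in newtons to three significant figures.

F ≈ 2.34×10⁻⁸ N

On-axis B of dipole 1: B = (μ₀/4π)·2m₁/r³. Force on dipole 2: F = m₂·dB/dr.
dB/dr = −(μ₀/4π)·6m₁/r⁴, so |F| = (μ₀/4π)·6m₁m₂/r⁴.
F = 6(10⁻⁷)(3.61)(0.0966)/(1.73)⁴ = 2.336×10⁻⁸ N.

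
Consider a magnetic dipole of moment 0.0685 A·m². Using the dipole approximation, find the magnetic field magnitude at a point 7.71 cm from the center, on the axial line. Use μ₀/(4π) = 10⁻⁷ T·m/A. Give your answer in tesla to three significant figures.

B ≈ 2.99×10⁻⁵ T

On axis B = (μ₀/4π)·2m/r³.
B = 2·(10⁻⁷)·(0.0685) / (0.0771)³ = 2.989×10⁻⁵ T.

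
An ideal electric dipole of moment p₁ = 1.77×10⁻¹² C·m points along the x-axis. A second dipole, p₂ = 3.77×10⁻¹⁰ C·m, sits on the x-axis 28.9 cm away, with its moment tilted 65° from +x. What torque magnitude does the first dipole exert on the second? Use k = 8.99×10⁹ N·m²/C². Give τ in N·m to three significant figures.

τ ≈ 4.50×10⁻¹⁰ N·m

The second dipole sits on the axis of the first, so the field there is axial: E₁ = 2kp₁/r³ along +x.
E₁ = 2(8.99×10⁹)(1.77×10⁻¹²)/(0.289)³ = 1.318 N/C.
Torque on the second dipole: τ = p₂ E₁ sinθ.
τ = (3.77×10⁻¹⁰)(1.318)·sin65° = 4.505×10⁻¹⁰ N·m.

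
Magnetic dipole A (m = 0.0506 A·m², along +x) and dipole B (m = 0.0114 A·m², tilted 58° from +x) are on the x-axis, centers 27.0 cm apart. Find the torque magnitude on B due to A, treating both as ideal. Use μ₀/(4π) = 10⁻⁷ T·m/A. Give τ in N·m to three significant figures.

τ ≈ 4.97×10⁻⁹ N·m

Dipole B is on the axis of dipole A, so B₁ there is axial: B₁ = (μ₀/4π)·2m₁/r³ along +x.
B₁ = 2(10⁻⁷)(0.0506)/(0.270)³ = 5.141×10⁻⁷ T.
τ = m₂ B₁ sinθ.
τ = (0.0114)(5.141×10⁻⁷)·sin58° = 4.971×10⁻⁹ N·m.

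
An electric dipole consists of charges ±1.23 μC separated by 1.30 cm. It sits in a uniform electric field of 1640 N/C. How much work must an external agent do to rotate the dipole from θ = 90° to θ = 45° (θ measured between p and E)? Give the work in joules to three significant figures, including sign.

W ≈ -1.85×10⁻⁵ J

Dipole moment p = qd = (1.23×10⁻⁶ C)(0.0130 m) = 1.599×10⁻⁸ C·m.
W_ext = ΔU = U(θ₂) − U(θ₁) = −pE cosθ₂ − (−pE cosθ₁) = pE(cosθ₁ − cosθ₂).
W = (1.599×10⁻⁸)(1640)·(cos90° − cos45°) = (2.622×10⁻⁵)·(-0.7071) = -1.854×10⁻⁵ J.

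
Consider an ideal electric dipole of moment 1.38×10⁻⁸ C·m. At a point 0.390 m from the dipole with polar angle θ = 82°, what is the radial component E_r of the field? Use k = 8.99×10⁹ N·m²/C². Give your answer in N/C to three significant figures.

For a dipole, E_r = (2kp cosθ)/r³.
kp/r³ = (8.99×10⁹)(1.38×10⁻⁸)/(0.390)³ = 2091 N/C.
E_r = 2·2091·cos82° = 582.1 N/C.

E_r ≈ 582 N/C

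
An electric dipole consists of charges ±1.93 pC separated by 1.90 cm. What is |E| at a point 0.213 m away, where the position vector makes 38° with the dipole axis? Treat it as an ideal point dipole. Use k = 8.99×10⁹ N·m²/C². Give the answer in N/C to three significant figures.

Dipole moment p = qd = (1.93×10⁻¹² C)(0.0190 m) = 3.667×10⁻¹⁴ C·m.
At angle θ the dipole field magnitude is E = (kp/r³)·√(1 + 3cos²θ).
kp/r³ = (8.99×10⁹)(3.667×10⁻¹⁴) / (0.213)³ = 0.03411 N/C.
√(1 + 3cos²38°) = √(1 + 3·0.6210) = √2.8629 ≈ 1.6920.
E ≈ 0.03411 × 1.692 = 0.05772 N/C.

E ≈ 0.0577 N/C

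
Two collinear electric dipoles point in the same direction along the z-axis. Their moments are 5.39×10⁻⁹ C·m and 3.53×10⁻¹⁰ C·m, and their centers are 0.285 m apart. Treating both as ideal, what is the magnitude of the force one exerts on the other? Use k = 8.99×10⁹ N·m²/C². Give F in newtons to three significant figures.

On-axis field of dipole 1 at distance r: E = 2kp₁/r³. Force on dipole 2 is F = p₂·dE/dr (gradient along axis).
dE/dr = −6kp₁/r⁴, so |F| = 6kp₁p₂/r⁴ (attractive for aligned moments).
F = 6(8.99×10⁹)(5.39×10⁻⁹)(3.53×10⁻¹⁰)/(0.285)⁴ = 1.556×10⁻⁵ N.

F ≈ 1.56×10⁻⁵ N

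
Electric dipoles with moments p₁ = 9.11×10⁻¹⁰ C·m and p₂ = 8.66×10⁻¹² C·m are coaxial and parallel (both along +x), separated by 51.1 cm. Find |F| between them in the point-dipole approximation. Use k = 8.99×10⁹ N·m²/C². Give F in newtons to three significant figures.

On-axis field of dipole 1 at distance r: E = 2kp₁/r³. Force on dipole 2 is F = p₂·dE/dr (gradient along axis).
dE/dr = −6kp₁/r⁴, so |F| = 6kp₁p₂/r⁴ (attractive for aligned moments).
F = 6(8.99×10⁹)(9.11×10⁻¹⁰)(8.66×10⁻¹²)/(0.511)⁴ = 6.241×10⁻⁹ N.

F ≈ 6.24×10⁻⁹ N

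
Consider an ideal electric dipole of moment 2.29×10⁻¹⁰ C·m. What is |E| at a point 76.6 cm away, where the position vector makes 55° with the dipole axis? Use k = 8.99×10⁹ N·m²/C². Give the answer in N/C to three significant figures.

E ≈ 6.46 N/C

At angle θ the dipole field magnitude is E = (kp/r³)·√(1 + 3cos²θ).
kp/r³ = (8.99×10⁹)(2.29×10⁻¹⁰) / (0.766)³ = 4.580 N/C.
√(1 + 3cos²55°) = √(1 + 3·0.3290) = √1.9870 ≈ 1.4096.
E ≈ 4.580 × 1.410 = 6.457 N/C.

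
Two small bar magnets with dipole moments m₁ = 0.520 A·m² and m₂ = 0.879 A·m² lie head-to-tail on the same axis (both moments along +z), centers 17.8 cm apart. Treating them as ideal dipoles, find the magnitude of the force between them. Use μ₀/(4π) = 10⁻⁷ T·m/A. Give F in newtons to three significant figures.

F ≈ 2.73×10⁻⁴ N

On-axis B of dipole 1: B = (μ₀/4π)·2m₁/r³. Force on dipole 2: F = m₂·dB/dr.
dB/dr = −(μ₀/4π)·6m₁/r⁴, so |F| = (μ₀/4π)·6m₁m₂/r⁴.
F = 6(10⁻⁷)(0.520)(0.879)/(0.178)⁴ = 2.732×10⁻⁴ N.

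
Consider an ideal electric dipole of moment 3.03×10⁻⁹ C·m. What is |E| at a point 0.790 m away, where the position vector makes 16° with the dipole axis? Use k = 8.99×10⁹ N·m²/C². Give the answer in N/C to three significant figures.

At angle θ the dipole field magnitude is E = (kp/r³)·√(1 + 3cos²θ).
kp/r³ = (8.99×10⁹)(3.03×10⁻⁹) / (0.790)³ = 55.25 N/C.
√(1 + 3cos²16°) = √(1 + 3·0.9240) = √3.7721 ≈ 1.9422.
E ≈ 55.25 × 1.942 = 107.3 N/C.

E ≈ 107 N/C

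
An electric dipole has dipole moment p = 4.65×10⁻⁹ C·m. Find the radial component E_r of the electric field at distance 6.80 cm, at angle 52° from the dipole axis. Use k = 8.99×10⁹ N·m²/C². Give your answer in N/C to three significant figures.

For a dipole, E_r = (2kp cosθ)/r³.
kp/r³ = (8.99×10⁹)(4.65×10⁻⁹)/(0.0680)³ = 1.329×10⁵ N/C.
E_r = 2·1.329×10⁵·cos52° = 1.637×10⁵ N/C.

E_r ≈ 1.64×10⁵ N/C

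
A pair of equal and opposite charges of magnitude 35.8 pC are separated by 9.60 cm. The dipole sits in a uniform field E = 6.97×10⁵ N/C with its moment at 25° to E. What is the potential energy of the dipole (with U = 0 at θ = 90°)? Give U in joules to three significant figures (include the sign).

U ≈ -2.17×10⁻⁶ J

Dipole moment p = qd = (3.58×10⁻¹¹ C)(0.0960 m) = 3.437×10⁻¹² C·m.
U = −p·E = −pE cosθ.
U = −(3.437×10⁻¹²)(6.97×10⁵)·cos25° = -2.171×10⁻⁶ J.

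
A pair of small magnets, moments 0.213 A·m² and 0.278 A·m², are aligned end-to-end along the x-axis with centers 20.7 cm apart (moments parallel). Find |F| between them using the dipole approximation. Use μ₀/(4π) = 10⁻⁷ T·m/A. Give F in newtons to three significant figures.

F ≈ 1.94×10⁻⁵ N

On-axis B of dipole 1: B = (μ₀/4π)·2m₁/r³. Force on dipole 2: F = m₂·dB/dr.
dB/dr = −(μ₀/4π)·6m₁/r⁴, so |F| = (μ₀/4π)·6m₁m₂/r⁴.
F = 6(10⁻⁷)(0.213)(0.278)/(0.207)⁴ = 1.935×10⁻⁵ N.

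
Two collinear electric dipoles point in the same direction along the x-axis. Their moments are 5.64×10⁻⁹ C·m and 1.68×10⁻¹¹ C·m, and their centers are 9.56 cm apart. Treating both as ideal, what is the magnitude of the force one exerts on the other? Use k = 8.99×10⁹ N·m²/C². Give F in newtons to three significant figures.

F ≈ 6.12×10⁻⁵ N

On-axis field of dipole 1 at distance r: E = 2kp₁/r³. Force on dipole 2 is F = p₂·dE/dr (gradient along axis).
dE/dr = −6kp₁/r⁴, so |F| = 6kp₁p₂/r⁴ (attractive for aligned moments).
F = 6(8.99×10⁹)(5.64×10⁻⁹)(1.68×10⁻¹¹)/(0.0956)⁴ = 6.119×10⁻⁵ N.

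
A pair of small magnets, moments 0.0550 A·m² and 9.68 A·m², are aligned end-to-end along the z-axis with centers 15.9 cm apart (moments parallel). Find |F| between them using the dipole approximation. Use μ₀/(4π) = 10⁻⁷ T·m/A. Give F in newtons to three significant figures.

On-axis B of dipole 1: B = (μ₀/4π)·2m₁/r³. Force on dipole 2: F = m₂·dB/dr.
dB/dr = −(μ₀/4π)·6m₁/r⁴, so |F| = (μ₀/4π)·6m₁m₂/r⁴.
F = 6(10⁻⁷)(0.0550)(9.68)/(0.159)⁴ = 4.998×10⁻⁴ N.

F ≈ 5.00×10⁻⁴ N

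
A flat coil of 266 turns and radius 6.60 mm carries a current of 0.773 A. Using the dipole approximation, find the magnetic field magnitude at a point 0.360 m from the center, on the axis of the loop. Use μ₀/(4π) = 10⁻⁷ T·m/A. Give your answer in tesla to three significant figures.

B ≈ 1.21×10⁻⁷ T

m = NIA = NIπa² = 266·(0.773)·π·(0.00660)² = 0.02814 A·m².
On axis B = (μ₀/4π)·2m/r³.
B = 2·(10⁻⁷)·(0.02814) / (0.360)³ = 1.206×10⁻⁷ T.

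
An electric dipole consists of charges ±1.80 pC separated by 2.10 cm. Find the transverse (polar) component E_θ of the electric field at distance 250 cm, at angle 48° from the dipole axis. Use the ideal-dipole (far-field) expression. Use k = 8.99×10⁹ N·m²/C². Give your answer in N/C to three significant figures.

E_θ ≈ 1.62×10⁻⁵ N/C

Dipole moment p = qd = (1.80×10⁻¹² C)(0.0210 m) = 3.78×10⁻¹⁴ C·m.
For a dipole, E_θ = (kp sinθ)/r³.
kp/r³ = (8.99×10⁹)(3.78×10⁻¹⁴)/(2.50)³ = 2.175×10⁻⁵ N/C.
E_θ = 2.175×10⁻⁵·sin48° = 1.616×10⁻⁵ N/C.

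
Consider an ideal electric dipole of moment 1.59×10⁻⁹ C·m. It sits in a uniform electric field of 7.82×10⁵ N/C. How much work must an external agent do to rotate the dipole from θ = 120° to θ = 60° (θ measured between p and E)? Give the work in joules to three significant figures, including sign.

W_ext = ΔU = U(θ₂) − U(θ₁) = −pE cosθ₂ − (−pE cosθ₁) = pE(cosθ₁ − cosθ₂).
W = (1.59×10⁻⁹)(7.82×10⁵)·(cos120° − cos60°) = (0.001243)·(-1.0000) = -0.001243 J.

W ≈ -0.00124 J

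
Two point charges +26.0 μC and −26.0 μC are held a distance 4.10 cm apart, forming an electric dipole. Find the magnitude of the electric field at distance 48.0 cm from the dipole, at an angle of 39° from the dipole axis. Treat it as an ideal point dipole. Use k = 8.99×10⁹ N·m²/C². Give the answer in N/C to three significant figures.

E ≈ 1.45×10⁵ N/C

Dipole moment p = qd = (2.60×10⁻⁵ C)(0.0410 m) = 1.066×10⁻⁶ C·m.
At angle θ the dipole field magnitude is E = (kp/r³)·√(1 + 3cos²θ).
kp/r³ = (8.99×10⁹)(1.066×10⁻⁶) / (0.480)³ = 8.665×10⁴ N/C.
√(1 + 3cos²39°) = √(1 + 3·0.6040) = √2.8119 ≈ 1.6769.
E ≈ 8.665×10⁴ × 1.677 = 1.453×10⁵ N/C.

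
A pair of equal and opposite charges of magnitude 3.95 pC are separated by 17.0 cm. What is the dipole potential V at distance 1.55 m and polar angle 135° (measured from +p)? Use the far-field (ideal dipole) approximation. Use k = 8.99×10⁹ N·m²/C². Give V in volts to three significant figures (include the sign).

V ≈ -0.00178 V

Dipole moment p = qd = (3.95×10⁻¹² C)(0.170 m) = 6.715×10⁻¹³ C·m.
The dipole potential is V = kp cosθ / r².
V = (8.99×10⁹)(6.715×10⁻¹³)·cos135° / (1.55)² = -0.001777 V.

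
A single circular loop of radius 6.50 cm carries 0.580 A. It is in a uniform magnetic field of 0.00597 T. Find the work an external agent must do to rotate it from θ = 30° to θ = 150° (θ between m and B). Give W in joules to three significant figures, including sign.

Magnetic moment m = IA = Iπa² = (0.580)·π·(0.0650)² = 0.007698 A·m².
W_ext = ΔU = −mB cosθ₂ + mB cosθ₁ = mB(cosθ₁ − cosθ₂).
W = (0.007698)(0.00597)·(cos30° − cos150°) = (4.596×10⁻⁵)·(+1.7321) = 7.960×10⁻⁵ J.

W ≈ 7.96×10⁻⁵ J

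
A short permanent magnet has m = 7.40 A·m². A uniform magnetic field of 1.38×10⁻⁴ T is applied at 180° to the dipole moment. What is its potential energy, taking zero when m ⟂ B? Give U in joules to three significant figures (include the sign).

U = −m·B = −mB cosθ.
U = −(7.40)(1.38×10⁻⁴)·cos180° = 0.001021 J.

U ≈ 0.00102 J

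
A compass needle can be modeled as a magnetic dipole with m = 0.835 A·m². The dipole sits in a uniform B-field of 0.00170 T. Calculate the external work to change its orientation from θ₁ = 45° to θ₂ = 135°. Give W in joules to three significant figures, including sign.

W_ext = ΔU = −mB cosθ₂ + mB cosθ₁ = mB(cosθ₁ − cosθ₂).
W = (0.835)(0.00170)·(cos45° − cos135°) = (0.001419)·(+1.4142) = 0.002007 J.

W ≈ 0.00201 J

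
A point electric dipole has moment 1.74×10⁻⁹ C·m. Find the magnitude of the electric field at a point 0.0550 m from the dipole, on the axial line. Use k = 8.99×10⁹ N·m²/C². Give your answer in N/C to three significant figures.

E ≈ 1.88×10⁵ N/C

On the dipole axis E = 2kp/r³.
E = 2·(8.99×10⁹)(1.74×10⁻⁹) / (0.0550)³ = 1.880×10⁵ N/C.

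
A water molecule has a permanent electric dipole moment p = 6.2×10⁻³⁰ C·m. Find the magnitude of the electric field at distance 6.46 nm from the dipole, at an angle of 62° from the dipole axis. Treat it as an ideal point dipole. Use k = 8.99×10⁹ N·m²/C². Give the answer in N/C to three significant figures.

E ≈ 2.66×10⁵ N/C

At angle θ the dipole field magnitude is E = (kp/r³)·√(1 + 3cos²θ).
kp/r³ = (8.99×10⁹)(6.20×10⁻³⁰) / (6.46×10⁻⁹)³ = 2.068×10⁵ N/C.
√(1 + 3cos²62°) = √(1 + 3·0.2204) = √1.6612 ≈ 1.2889.
E ≈ 2.068×10⁵ × 1.289 = 2.665×10⁵ N/C.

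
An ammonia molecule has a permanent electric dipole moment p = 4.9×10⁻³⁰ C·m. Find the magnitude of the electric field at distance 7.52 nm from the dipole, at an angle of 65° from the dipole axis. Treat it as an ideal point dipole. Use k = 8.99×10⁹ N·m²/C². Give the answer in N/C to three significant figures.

E ≈ 1.28×10⁵ N/C

At angle θ the dipole field magnitude is E = (kp/r³)·√(1 + 3cos²θ).
kp/r³ = (8.99×10⁹)(4.90×10⁻³⁰) / (7.52×10⁻⁹)³ = 1.036×10⁵ N/C.
√(1 + 3cos²65°) = √(1 + 3·0.1786) = √1.5358 ≈ 1.2393.
E ≈ 1.036×10⁵ × 1.239 = 1.284×10⁵ N/C.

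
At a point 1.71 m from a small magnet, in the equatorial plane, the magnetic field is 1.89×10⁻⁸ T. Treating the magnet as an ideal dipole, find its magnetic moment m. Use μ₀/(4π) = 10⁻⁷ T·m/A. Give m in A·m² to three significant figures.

m ≈ 0.945 A·m²

In the equatorial plane B = (μ₀/4π)·m/r³, so m = Br³·4π/(μ₀).
m = (1.89×10⁻⁸)·(1.71)³ / (10⁻⁷) = 0.9450 A·m².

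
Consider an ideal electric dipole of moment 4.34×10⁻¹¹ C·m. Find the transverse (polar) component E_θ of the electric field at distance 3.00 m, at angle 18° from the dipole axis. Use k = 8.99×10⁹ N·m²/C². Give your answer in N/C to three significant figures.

For a dipole, E_θ = (kp sinθ)/r³.
kp/r³ = (8.99×10⁹)(4.34×10⁻¹¹)/(3.00)³ = 0.01445 N/C.
E_θ = 0.01445·sin18° = 0.004465 N/C.

E_θ ≈ 0.00447 N/C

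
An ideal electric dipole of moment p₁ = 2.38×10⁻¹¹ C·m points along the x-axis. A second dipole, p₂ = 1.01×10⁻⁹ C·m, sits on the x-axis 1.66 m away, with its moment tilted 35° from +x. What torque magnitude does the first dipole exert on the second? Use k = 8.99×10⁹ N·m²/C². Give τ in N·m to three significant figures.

The second dipole sits on the axis of the first, so the field there is axial: E₁ = 2kp₁/r³ along +x.
E₁ = 2(8.99×10⁹)(2.38×10⁻¹¹)/(1.66)³ = 0.09355 N/C.
Torque on the second dipole: τ = p₂ E₁ sinθ.
τ = (1.01×10⁻⁹)(0.09355)·sin35° = 5.419×10⁻¹¹ N·m.

τ ≈ 5.42×10⁻¹¹ N·m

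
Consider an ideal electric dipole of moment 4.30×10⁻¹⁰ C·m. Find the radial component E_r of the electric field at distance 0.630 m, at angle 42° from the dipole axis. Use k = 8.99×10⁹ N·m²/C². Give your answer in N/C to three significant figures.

E_r ≈ 23.0 N/C

For a dipole, E_r = (2kp cosθ)/r³.
kp/r³ = (8.99×10⁹)(4.30×10⁻¹⁰)/(0.630)³ = 15.46 N/C.
E_r = 2·15.46·cos42° = 22.98 N/C.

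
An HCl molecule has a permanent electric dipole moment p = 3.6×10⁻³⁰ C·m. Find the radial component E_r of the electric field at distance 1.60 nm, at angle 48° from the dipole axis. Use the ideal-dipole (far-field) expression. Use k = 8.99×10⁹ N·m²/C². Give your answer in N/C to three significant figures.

For a dipole, E_r = (2kp cosθ)/r³.
kp/r³ = (8.99×10⁹)(3.60×10⁻³⁰)/(1.60×10⁻⁹)³ = 7.901×10⁶ N/C.
E_r = 2·7.901×10⁶·cos48° = 1.057×10⁷ N/C.

E_r ≈ 1.06×10⁷ N/C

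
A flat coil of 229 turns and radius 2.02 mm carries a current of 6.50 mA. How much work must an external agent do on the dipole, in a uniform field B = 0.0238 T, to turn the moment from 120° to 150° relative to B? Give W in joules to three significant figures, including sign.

W ≈ 1.66×10⁻⁷ J

m = NIA = NIπa² = 229·(0.00650)·π·(0.00202)² = 1.908×10⁻⁵ A·m².
W_ext = ΔU = −mB cosθ₂ + mB cosθ₁ = mB(cosθ₁ − cosθ₂).
W = (1.908×10⁻⁵)(0.0238)·(cos120° − cos150°) = (4.541×10⁻⁷)·(+0.3660) = 1.662×10⁻⁷ J.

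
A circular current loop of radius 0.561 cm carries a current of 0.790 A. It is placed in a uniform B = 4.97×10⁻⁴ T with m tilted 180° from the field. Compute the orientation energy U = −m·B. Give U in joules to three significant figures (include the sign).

Magnetic moment m = IA = Iπa² = (0.790)·π·(0.00561)² = 7.811×10⁻⁵ A·m².
U = −m·B = −mB cosθ.
U = −(7.811×10⁻⁵)(4.97×10⁻⁴)·cos180° = 3.882×10⁻⁸ J.

U ≈ 3.88×10⁻⁸ J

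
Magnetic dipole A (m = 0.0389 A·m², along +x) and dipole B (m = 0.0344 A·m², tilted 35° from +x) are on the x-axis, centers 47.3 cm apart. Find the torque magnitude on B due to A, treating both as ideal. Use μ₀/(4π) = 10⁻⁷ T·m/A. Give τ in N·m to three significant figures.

Dipole B is on the axis of dipole A, so B₁ there is axial: B₁ = (μ₀/4π)·2m₁/r³ along +x.
B₁ = 2(10⁻⁷)(0.0389)/(0.473)³ = 7.352×10⁻⁸ T.
τ = m₂ B₁ sinθ.
τ = (0.0344)(7.352×10⁻⁸)·sin35° = 1.451×10⁻⁹ N·m.

τ ≈ 1.45×10⁻⁹ N·m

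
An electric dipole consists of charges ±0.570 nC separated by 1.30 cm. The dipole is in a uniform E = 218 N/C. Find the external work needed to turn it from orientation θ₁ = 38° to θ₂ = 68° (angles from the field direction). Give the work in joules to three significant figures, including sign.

Dipole moment p = qd = (5.70×10⁻¹⁰ C)(0.0130 m) = 7.41×10⁻¹² C·m.
W_ext = ΔU = U(θ₂) − U(θ₁) = −pE cosθ₂ − (−pE cosθ₁) = pE(cosθ₁ − cosθ₂).
W = (7.41×10⁻¹²)(218)·(cos38° − cos68°) = (1.615×10⁻⁹)·(+0.4134) = 6.678×10⁻¹⁰ J.

W ≈ 6.68×10⁻¹⁰ J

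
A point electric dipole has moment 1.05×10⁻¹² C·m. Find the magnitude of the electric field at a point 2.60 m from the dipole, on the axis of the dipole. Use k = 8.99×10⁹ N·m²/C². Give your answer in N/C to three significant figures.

On the dipole axis E = 2kp/r³.
E = 2·(8.99×10⁹)(1.05×10⁻¹²) / (2.60)³ = 0.001074 N/C.

E ≈ 0.00107 N/C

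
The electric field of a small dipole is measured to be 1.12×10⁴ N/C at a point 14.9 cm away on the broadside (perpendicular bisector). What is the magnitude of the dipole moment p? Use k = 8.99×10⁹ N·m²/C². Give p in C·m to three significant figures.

p ≈ 4.12×10⁻⁹ C·m

In the equatorial plane E = kp/r³, so p = Er³/(k).
p = (1.12×10⁴)·(0.149)³ / (8.99×10⁹) = 4.121×10⁻⁹ C·m.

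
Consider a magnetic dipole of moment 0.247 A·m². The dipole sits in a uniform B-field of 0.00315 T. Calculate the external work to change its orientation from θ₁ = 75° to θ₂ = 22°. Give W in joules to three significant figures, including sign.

W_ext = ΔU = −mB cosθ₂ + mB cosθ₁ = mB(cosθ₁ − cosθ₂).
W = (0.247)(0.00315)·(cos75° − cos22°) = (7.780×10⁻⁴)·(-0.6684) = -5.200×10⁻⁴ J.

W ≈ -5.20×10⁻⁴ J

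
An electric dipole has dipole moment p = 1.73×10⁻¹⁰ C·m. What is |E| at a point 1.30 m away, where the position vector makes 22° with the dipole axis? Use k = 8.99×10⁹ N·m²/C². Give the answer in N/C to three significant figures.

E ≈ 1.34 N/C

At angle θ the dipole field magnitude is E = (kp/r³)·√(1 + 3cos²θ).
kp/r³ = (8.99×10⁹)(1.73×10⁻¹⁰) / (1.30)³ = 0.7079 N/C.
√(1 + 3cos²22°) = √(1 + 3·0.8597) = √3.5790 ≈ 1.8918.
E ≈ 0.7079 × 1.892 = 1.339 N/C.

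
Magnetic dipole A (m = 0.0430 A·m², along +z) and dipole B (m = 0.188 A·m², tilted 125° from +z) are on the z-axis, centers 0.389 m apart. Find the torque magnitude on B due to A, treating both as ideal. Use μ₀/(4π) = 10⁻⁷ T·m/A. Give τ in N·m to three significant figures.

Dipole B is on the axis of dipole A, so B₁ there is axial: B₁ = (μ₀/4π)·2m₁/r³ along +z.
B₁ = 2(10⁻⁷)(0.0430)/(0.389)³ = 1.461×10⁻⁷ T.
τ = m₂ B₁ sinθ.
τ = (0.188)(1.461×10⁻⁷)·sin125° = 2.250×10⁻⁸ N·m.

τ ≈ 2.25×10⁻⁸ N·m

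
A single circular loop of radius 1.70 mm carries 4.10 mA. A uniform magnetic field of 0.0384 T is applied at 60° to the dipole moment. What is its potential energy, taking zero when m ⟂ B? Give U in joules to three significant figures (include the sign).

Magnetic moment m = IA = Iπa² = (0.00410)·π·(0.00170)² = 3.722×10⁻⁸ A·m².
U = −m·B = −mB cosθ.
U = −(3.722×10⁻⁸)(0.0384)·cos60° = -7.146×10⁻¹⁰ J.

U ≈ -7.15×10⁻¹⁰ J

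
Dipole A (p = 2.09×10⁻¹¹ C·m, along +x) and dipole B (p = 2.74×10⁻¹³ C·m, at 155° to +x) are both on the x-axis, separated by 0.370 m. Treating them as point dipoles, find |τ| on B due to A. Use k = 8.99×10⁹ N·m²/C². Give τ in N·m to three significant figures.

τ ≈ 8.59×10⁻¹³ N·m

The second dipole sits on the axis of the first, so the field there is axial: E₁ = 2kp₁/r³ along +x.
E₁ = 2(8.99×10⁹)(2.09×10⁻¹¹)/(0.370)³ = 7.419 N/C.
Torque on the second dipole: τ = p₂ E₁ sinθ.
τ = (2.74×10⁻¹³)(7.419)·sin155° = 8.591×10⁻¹³ N·m.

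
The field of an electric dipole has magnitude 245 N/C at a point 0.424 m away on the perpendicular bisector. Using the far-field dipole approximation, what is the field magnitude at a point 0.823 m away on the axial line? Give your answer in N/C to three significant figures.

E ≈ 67.0 N/C

Dipole fields scale as 1/r³ in the far field.
The axial field is twice the equatorial field at the same r, so the geometry factor is 2/1.
E₂ = E₁ · (2/1) · (r₁/r₂)³ = 245 · 2 · (0.424/0.823)³.
(r₁/r₂)³ = (0.5152)³ = 0.1367.
E₂ ≈ 67.00 N/C.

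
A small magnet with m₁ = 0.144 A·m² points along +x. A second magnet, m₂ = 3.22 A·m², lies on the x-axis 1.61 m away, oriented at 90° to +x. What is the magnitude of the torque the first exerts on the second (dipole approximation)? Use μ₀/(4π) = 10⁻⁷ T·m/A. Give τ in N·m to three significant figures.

τ ≈ 2.22×10⁻⁸ N·m

Dipole B is on the axis of dipole A, so B₁ there is axial: B₁ = (μ₀/4π)·2m₁/r³ along +x.
B₁ = 2(10⁻⁷)(0.144)/(1.61)³ = 6.901×10⁻⁹ T.
τ = m₂ B₁ sinθ.
τ = (3.22)(6.901×10⁻⁹)·sin90° = 2.222×10⁻⁸ N·m.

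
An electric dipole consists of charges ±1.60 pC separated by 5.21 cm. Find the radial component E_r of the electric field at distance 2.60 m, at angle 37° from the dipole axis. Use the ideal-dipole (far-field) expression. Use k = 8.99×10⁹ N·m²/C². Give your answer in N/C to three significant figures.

Dipole moment p = qd = (1.60×10⁻¹² C)(0.0521 m) = 8.336×10⁻¹⁴ C·m.
For a dipole, E_r = (2kp cosθ)/r³.
kp/r³ = (8.99×10⁹)(8.336×10⁻¹⁴)/(2.60)³ = 4.264×10⁻⁵ N/C.
E_r = 2·4.264×10⁻⁵·cos37° = 6.810×10⁻⁵ N/C.

E_r ≈ 6.81×10⁻⁵ N/C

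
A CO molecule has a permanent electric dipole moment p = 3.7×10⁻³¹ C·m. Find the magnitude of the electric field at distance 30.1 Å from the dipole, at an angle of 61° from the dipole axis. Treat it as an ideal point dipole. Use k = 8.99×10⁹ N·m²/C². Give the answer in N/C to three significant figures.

At angle θ the dipole field magnitude is E = (kp/r³)·√(1 + 3cos²θ).
kp/r³ = (8.99×10⁹)(3.70×10⁻³¹) / (3.01×10⁻⁹)³ = 1.220×10⁵ N/C.
√(1 + 3cos²61°) = √(1 + 3·0.2350) = √1.7051 ≈ 1.3058.
E ≈ 1.220×10⁵ × 1.306 = 1.593×10⁵ N/C.

E ≈ 1.59×10⁵ N/C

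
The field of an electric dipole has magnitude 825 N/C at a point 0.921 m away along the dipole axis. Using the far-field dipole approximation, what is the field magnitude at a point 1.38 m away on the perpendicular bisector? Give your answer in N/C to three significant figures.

E ≈ 123 N/C

Dipole fields scale as 1/r³ in the far field.
The axial field is twice the equatorial field at the same r, so the geometry factor is 1/2.
E₂ = E₁ · (1/2) · (r₁/r₂)³ = 825 · 0.5 · (0.921/1.38)³.
(r₁/r₂)³ = (0.6674)³ = 0.2973.
E₂ ≈ 122.6 N/C.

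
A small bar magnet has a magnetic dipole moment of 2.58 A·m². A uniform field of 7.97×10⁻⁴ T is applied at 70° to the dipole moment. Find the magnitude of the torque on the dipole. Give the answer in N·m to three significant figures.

Torque on a magnetic dipole: τ = mB sinθ.
τ = (2.58)(7.97×10⁻⁴)·sin70° = 0.001932 N·m.

τ ≈ 0.00193 N·m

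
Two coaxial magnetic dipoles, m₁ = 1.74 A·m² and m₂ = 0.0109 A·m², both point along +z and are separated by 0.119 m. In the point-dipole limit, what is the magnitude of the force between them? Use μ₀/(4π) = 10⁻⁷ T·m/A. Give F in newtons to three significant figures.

F ≈ 5.67×10⁻⁵ N

On-axis B of dipole 1: B = (μ₀/4π)·2m₁/r³. Force on dipole 2: F = m₂·dB/dr.
dB/dr = −(μ₀/4π)·6m₁/r⁴, so |F| = (μ₀/4π)·6m₁m₂/r⁴.
F = 6(10⁻⁷)(1.74)(0.0109)/(0.119)⁴ = 5.675×10⁻⁵ N.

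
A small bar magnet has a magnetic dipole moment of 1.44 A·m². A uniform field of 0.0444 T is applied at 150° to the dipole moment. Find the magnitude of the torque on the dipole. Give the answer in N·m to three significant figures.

τ ≈ 0.0320 N·m

Torque on a magnetic dipole: τ = mB sinθ.
τ = (1.44)(0.0444)·sin150° = 0.03197 N·m.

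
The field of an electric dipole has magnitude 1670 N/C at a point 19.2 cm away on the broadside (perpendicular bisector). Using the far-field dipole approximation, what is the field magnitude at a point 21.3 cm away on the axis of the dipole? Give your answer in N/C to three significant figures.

Dipole fields scale as 1/r³ in the far field.
The axial field is twice the equatorial field at the same r, so the geometry factor is 2/1.
E₂ = E₁ · (2/1) · (r₁/r₂)³ = 1670 · 2 · (19.2/21.3)³.
(r₁/r₂)³ = (0.9014)³ = 0.7324.
E₂ ≈ 2446 N/C.

E ≈ 2450 N/C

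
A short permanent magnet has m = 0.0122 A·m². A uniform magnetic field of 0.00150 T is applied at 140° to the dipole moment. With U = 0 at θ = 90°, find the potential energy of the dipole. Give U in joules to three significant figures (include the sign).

U = −m·B = −mB cosθ.
U = −(0.0122)(0.00150)·cos140° = 1.402×10⁻⁵ J.

U ≈ 1.40×10⁻⁵ J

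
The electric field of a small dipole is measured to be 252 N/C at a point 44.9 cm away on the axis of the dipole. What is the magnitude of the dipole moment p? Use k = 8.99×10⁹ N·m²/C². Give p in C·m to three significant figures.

p ≈ 1.27×10⁻⁹ C·m

On axis E = 2kp/r³, so p = Er³/(2k).
p = (252)·(0.449)³ / (2·8.99×10⁹) = 1.269×10⁻⁹ C·m.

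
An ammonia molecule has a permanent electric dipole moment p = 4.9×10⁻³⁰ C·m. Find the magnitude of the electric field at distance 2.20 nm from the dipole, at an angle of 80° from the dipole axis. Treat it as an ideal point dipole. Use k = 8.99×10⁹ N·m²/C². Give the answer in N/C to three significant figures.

E ≈ 4.32×10⁶ N/C

At angle θ the dipole field magnitude is E = (kp/r³)·√(1 + 3cos²θ).
kp/r³ = (8.99×10⁹)(4.90×10⁻³⁰) / (2.20×10⁻⁹)³ = 4.137×10⁶ N/C.
√(1 + 3cos²80°) = √(1 + 3·0.0302) = √1.0905 ≈ 1.0443.
E ≈ 4.137×10⁶ × 1.044 = 4.320×10⁶ N/C.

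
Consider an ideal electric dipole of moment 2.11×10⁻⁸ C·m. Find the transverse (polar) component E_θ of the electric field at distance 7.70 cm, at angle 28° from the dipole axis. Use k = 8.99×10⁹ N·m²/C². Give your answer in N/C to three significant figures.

E_θ ≈ 1.95×10⁵ N/C

For a dipole, E_θ = (kp sinθ)/r³.
kp/r³ = (8.99×10⁹)(2.11×10⁻⁸)/(0.0770)³ = 4.155×10⁵ N/C.
E_θ = 4.155×10⁵·sin28° = 1.951×10⁵ N/C.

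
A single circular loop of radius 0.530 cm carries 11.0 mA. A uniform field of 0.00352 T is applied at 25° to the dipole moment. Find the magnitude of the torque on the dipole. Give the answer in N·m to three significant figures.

Magnetic moment m = IA = Iπa² = (0.0110)·π·(0.00530)² = 9.707×10⁻⁷ A·m².
Torque on a magnetic dipole: τ = mB sinθ.
τ = (9.707×10⁻⁷)(0.00352)·sin25° = 1.444×10⁻⁹ N·m.

τ ≈ 1.44×10⁻⁹ N·m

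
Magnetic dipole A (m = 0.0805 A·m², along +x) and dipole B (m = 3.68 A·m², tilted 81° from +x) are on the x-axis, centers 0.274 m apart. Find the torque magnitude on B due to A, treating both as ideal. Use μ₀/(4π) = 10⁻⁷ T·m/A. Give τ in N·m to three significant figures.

Dipole B is on the axis of dipole A, so B₁ there is axial: B₁ = (μ₀/4π)·2m₁/r³ along +x.
B₁ = 2(10⁻⁷)(0.0805)/(0.274)³ = 7.827×10⁻⁷ T.
τ = m₂ B₁ sinθ.
τ = (3.68)(7.827×10⁻⁷)·sin81° = 2.845×10⁻⁶ N·m.

τ ≈ 2.84×10⁻⁶ N·m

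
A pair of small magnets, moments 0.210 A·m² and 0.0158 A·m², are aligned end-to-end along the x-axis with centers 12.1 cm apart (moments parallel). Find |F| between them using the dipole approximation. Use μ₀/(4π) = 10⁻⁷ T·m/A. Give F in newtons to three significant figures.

F ≈ 9.29×10⁻⁶ N

On-axis B of dipole 1: B = (μ₀/4π)·2m₁/r³. Force on dipole 2: F = m₂·dB/dr.
dB/dr = −(μ₀/4π)·6m₁/r⁴, so |F| = (μ₀/4π)·6m₁m₂/r⁴.
F = 6(10⁻⁷)(0.210)(0.0158)/(0.121)⁴ = 9.287×10⁻⁶ N.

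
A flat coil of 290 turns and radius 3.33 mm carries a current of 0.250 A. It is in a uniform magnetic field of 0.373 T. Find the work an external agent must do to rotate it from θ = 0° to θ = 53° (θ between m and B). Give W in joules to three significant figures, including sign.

m = NIA = NIπa² = 290·(0.250)·π·(0.00333)² = 0.002526 A·m².
W_ext = ΔU = −mB cosθ₂ + mB cosθ₁ = mB(cosθ₁ − cosθ₂).
W = (0.002526)(0.373)·(cos0° − cos53°) = (9.422×10⁻⁴)·(+0.3982) = 3.752×10⁻⁴ J.

W ≈ 3.75×10⁻⁴ J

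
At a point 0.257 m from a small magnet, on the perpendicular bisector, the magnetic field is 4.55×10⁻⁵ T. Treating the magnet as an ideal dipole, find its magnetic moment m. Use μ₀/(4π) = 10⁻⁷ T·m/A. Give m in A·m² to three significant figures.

In the equatorial plane B = (μ₀/4π)·m/r³, so m = Br³·4π/(μ₀).
m = (4.55×10⁻⁵)·(0.257)³ / (10⁻⁷) = 7.723 A·m².

m ≈ 7.72 A·m²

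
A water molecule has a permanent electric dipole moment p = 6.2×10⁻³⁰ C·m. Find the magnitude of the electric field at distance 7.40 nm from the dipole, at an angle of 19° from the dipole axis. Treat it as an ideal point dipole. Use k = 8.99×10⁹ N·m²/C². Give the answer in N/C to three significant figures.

E ≈ 2.64×10⁵ N/C

At angle θ the dipole field magnitude is E = (kp/r³)·√(1 + 3cos²θ).
kp/r³ = (8.99×10⁹)(6.20×10⁻³⁰) / (7.40×10⁻⁹)³ = 1.375×10⁵ N/C.
√(1 + 3cos²19°) = √(1 + 3·0.8940) = √3.6820 ≈ 1.9189.
E ≈ 1.375×10⁵ × 1.919 = 2.639×10⁵ N/C.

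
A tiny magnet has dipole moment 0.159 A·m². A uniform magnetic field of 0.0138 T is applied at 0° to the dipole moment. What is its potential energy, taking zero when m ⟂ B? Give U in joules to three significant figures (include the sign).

U = −m·B = −mB cosθ.
U = −(0.159)(0.0138)·cos0° = -0.002194 J.

U ≈ -0.00219 J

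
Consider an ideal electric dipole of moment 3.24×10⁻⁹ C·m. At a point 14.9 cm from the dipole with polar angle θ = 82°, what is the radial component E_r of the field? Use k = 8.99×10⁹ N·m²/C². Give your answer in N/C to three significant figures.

For a dipole, E_r = (2kp cosθ)/r³.
kp/r³ = (8.99×10⁹)(3.24×10⁻⁹)/(0.149)³ = 8805 N/C.
E_r = 2·8805·cos82° = 2451 N/C.

E_r ≈ 2450 N/C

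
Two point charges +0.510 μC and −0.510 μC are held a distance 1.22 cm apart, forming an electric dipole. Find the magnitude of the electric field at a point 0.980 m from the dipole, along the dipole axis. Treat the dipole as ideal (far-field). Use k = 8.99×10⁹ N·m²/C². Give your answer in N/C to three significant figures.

Dipole moment p = qd = (5.10×10⁻⁷ C)(0.0122 m) = 6.222×10⁻⁹ C·m.
On the dipole axis E = 2kp/r³.
E = 2·(8.99×10⁹)(6.222×10⁻⁹) / (0.980)³ = 118.9 N/C.

E ≈ 119 N/C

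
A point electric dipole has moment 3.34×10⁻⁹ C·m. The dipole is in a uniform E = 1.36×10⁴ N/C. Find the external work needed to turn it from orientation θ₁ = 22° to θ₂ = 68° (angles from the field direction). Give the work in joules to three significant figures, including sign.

W_ext = ΔU = U(θ₂) − U(θ₁) = −pE cosθ₂ − (−pE cosθ₁) = pE(cosθ₁ − cosθ₂).
W = (3.34×10⁻⁹)(1.36×10⁴)·(cos22° − cos68°) = (4.542×10⁻⁵)·(+0.5526) = 2.510×10⁻⁵ J.

W ≈ 2.51×10⁻⁵ J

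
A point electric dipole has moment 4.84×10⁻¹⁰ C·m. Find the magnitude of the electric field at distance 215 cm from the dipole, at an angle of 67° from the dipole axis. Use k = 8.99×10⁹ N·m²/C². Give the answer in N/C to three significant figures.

E ≈ 0.529 N/C

At angle θ the dipole field magnitude is E = (kp/r³)·√(1 + 3cos²θ).
kp/r³ = (8.99×10⁹)(4.84×10⁻¹⁰) / (2.15)³ = 0.4378 N/C.
√(1 + 3cos²67°) = √(1 + 3·0.1527) = √1.4580 ≈ 1.2075.
E ≈ 0.4378 × 1.207 = 0.5287 N/C.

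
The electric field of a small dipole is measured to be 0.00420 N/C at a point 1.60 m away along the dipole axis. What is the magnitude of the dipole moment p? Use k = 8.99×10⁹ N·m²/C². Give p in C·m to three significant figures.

p ≈ 9.57×10⁻¹³ C·m

On axis E = 2kp/r³, so p = Er³/(2k).
p = (0.00420)·(1.60)³ / (2·8.99×10⁹) = 9.568×10⁻¹³ C·m.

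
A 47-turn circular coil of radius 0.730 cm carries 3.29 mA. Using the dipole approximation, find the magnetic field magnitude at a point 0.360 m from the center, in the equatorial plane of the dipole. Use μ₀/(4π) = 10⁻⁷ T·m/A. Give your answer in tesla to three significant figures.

m = NIA = NIπa² = 47·(0.00329)·π·(0.00730)² = 2.589×10⁻⁵ A·m².
In the equatorial plane B = (μ₀/4π)·m/r³ (half the axial value).
B = (10⁻⁷)·(2.589×10⁻⁵) / (0.360)³ = 5.549×10⁻¹¹ T.

B ≈ 5.55×10⁻¹¹ T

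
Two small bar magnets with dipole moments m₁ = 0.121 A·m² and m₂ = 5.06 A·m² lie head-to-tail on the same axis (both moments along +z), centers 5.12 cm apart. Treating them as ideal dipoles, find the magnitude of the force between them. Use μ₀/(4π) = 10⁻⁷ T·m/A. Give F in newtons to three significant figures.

F ≈ 0.0535 N

On-axis B of dipole 1: B = (μ₀/4π)·2m₁/r³. Force on dipole 2: F = m₂·dB/dr.
dB/dr = −(μ₀/4π)·6m₁/r⁴, so |F| = (μ₀/4π)·6m₁m₂/r⁴.
F = 6(10⁻⁷)(0.121)(5.06)/(0.0512)⁴ = 0.05346 N.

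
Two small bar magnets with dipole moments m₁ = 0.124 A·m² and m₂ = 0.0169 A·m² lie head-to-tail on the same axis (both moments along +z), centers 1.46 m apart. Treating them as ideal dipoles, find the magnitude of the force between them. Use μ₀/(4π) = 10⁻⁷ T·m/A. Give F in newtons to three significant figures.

On-axis B of dipole 1: B = (μ₀/4π)·2m₁/r³. Force on dipole 2: F = m₂·dB/dr.
dB/dr = −(μ₀/4π)·6m₁/r⁴, so |F| = (μ₀/4π)·6m₁m₂/r⁴.
F = 6(10⁻⁷)(0.124)(0.0169)/(1.46)⁴ = 2.767×10⁻¹⁰ N.

F ≈ 2.77×10⁻¹⁰ N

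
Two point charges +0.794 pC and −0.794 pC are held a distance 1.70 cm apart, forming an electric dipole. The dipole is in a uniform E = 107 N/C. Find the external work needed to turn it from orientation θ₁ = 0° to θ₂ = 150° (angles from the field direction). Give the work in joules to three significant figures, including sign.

W ≈ 2.70×10⁻¹² J

Dipole moment p = qd = (7.94×10⁻¹³ C)(0.0170 m) = 1.35×10⁻¹⁴ C·m.
W_ext = ΔU = U(θ₂) − U(θ₁) = −pE cosθ₂ − (−pE cosθ₁) = pE(cosθ₁ − cosθ₂).
W = (1.35×10⁻¹⁴)(107)·(cos0° − cos150°) = (1.444×10⁻¹²)·(+1.8660) = 2.695×10⁻¹² J.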